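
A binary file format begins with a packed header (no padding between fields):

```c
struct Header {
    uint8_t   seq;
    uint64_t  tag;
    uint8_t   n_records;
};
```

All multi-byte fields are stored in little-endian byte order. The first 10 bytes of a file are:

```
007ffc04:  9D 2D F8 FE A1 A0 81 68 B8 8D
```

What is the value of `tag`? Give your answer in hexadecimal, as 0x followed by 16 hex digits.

0xB86881A0A1FEF82D

`tag` follows `seq` (1 byte), so it starts at byte offset 1 and occupies 8 bytes.
Bytes at offsets 1..8: 2D F8 FE A1 A0 81 68 B8.
In little-endian order the low byte comes first in memory.
Reassemble most-significant byte first: B8 68 81 A0 A1 FE F8 2D → 0xB86881A0A1FEF82D.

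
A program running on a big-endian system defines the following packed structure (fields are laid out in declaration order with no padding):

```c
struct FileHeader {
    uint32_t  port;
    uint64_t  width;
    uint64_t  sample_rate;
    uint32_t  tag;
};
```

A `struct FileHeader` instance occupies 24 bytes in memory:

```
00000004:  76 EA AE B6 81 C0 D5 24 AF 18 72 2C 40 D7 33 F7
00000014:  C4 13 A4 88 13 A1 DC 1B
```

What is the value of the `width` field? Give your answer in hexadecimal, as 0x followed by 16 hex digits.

0x81C0D524AF18722C

`width` follows `port` (4 bytes), so it starts at byte offset 4 and occupies 8 bytes.
Bytes at offsets 4..11: 81 C0 D5 24 AF 18 72 2C.
Big-endian stores the most-significant byte at the lowest address.
The bytes are already most-significant first: 0x81C0D524AF18722C.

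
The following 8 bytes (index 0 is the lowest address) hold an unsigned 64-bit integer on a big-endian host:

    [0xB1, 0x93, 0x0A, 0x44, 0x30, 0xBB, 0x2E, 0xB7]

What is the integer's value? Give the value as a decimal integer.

12795582254281338551

Big-endian: lowest address holds the most-significant byte.
The bytes are already most-significant first: 0xB1930A4430BB2EB7.
0xB1930A4430BB2EB7 = 12795582254281338551.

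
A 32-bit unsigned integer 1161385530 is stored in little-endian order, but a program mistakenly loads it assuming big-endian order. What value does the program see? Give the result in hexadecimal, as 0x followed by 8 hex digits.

1161385530 in 32-bit hexadecimal is 0x4539563A.
Stored little-endian, the bytes at ascending addresses are 3A 56 39 45.
Read back as big-endian, the last byte is least significant, giving 0x3A563945.

0x3A563945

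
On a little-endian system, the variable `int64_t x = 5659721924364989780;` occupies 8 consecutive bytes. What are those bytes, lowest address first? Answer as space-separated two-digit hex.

5659721924364989780 in hexadecimal, padded to 64 bits, is 0x4E8B5F1A8D43F554.
Split into bytes (most-significant first): 4E 8B 5F 1A 8D 43 F5 54.
In little-endian order the low byte comes first in memory.
So at ascending addresses the bytes are 54 F5 43 8D 1A 5F 8B 4E.

54 F5 43 8D 1A 5F 8B 4E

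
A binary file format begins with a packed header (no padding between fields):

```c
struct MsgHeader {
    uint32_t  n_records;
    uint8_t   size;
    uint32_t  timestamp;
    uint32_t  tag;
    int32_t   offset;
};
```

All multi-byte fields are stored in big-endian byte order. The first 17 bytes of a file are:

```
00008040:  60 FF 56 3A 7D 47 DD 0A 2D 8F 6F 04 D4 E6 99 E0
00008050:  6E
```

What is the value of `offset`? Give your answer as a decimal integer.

`offset` follows `n_records` (4 B), `size` (1 B), `timestamp` (4 B), `tag` (4 B), so it starts at offset 4 + 1 + 4 + 4 = 13 and occupies 4 bytes.
Bytes at offsets 13..16: E6 99 E0 6E.
Big-endian stores the most-significant byte at the lowest address.
The bytes are already most-significant first: 0xE699E06E.
Top bit is set, so as a signed 32-bit value this is 0xE699E06E − 2^32 = -426123154.

-426123154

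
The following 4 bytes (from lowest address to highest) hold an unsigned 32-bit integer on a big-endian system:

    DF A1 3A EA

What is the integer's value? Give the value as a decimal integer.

3751885546

Big-endian: lowest address holds the most-significant byte.
The bytes are already most-significant first: 0xDFA13AEA.
0xDFA13AEA = 3751885546.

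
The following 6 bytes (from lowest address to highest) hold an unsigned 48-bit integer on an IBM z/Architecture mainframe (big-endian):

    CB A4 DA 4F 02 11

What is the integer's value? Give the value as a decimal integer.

In big-endian order the high byte comes first in memory.
The bytes are already most-significant first: 0xCBA4DA4F0211.
0xCBA4DA4F0211 = 223908897686033.

223908897686033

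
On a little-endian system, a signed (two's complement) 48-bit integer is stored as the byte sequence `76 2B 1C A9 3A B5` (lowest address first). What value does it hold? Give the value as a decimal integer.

-82211426784394

In little-endian order the low byte comes first in memory.
Reassemble most-significant byte first: B5 3A A9 1C 2B 76 → 0xB53AA91C2B76.
Top bit is set, so as a signed 48-bit value this is 0xB53AA91C2B76 − 2^48 = -82211426784394.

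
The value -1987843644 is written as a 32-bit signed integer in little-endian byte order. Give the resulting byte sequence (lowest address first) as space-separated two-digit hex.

Two's complement of -1987843644 in 32 bits: 1987843644 = 0x767C163C; invert → 0x8983E9C3; add 1 → 0x8983E9C4.
Split into bytes (most-significant first): 89 83 E9 C4.
In little-endian order the low byte comes first in memory.
So at ascending addresses the bytes are C4 E9 83 89.

C4 E9 83 89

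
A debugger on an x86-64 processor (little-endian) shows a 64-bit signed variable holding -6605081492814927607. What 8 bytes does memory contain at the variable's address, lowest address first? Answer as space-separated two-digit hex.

09 69 42 A4 60 09 56 A4

Two's complement of -6605081492814927607 in 64 bits: 6605081492814927607 = 0x5BA9F69F5BBD96F7; invert → 0xA4560960A4426908; add 1 → 0xA4560960A4426909.
Split into bytes (most-significant first): A4 56 09 60 A4 42 69 09.
Little-endian: lowest address holds the least-significant byte.
So at ascending addresses the bytes are 09 69 42 A4 60 09 56 A4.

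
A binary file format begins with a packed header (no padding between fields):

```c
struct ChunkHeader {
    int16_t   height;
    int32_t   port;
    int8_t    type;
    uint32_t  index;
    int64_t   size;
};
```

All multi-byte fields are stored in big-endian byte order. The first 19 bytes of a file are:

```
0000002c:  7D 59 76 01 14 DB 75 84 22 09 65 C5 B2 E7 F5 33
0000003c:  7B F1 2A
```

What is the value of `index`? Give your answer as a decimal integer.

2216823141

`index` follows `height` (2 B), `port` (4 B), `type` (1 B), so it starts at offset 2 + 4 + 1 = 7 and occupies 4 bytes.
Bytes at offsets 7..10: 84 22 09 65.
In big-endian order the high byte comes first in memory.
The bytes are already most-significant first: 0x84220965.
0x84220965 = 2216823141.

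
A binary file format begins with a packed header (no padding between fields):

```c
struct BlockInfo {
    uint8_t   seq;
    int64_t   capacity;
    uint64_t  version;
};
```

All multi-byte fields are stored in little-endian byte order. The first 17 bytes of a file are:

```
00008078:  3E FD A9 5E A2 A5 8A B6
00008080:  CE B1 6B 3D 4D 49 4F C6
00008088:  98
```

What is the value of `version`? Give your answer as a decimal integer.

`version` follows `seq` (1 B), `capacity` (8 B), so it starts at offset 1 + 8 = 9 and occupies 8 bytes.
Bytes at offsets 9..16: B1 6B 3D 4D 49 4F C6 98.
Little-endian stores the least-significant byte at the lowest address.
Reassemble most-significant byte first: 98 C6 4F 49 4D 3D 6B B1 → 0x98C64F494D3D6BB1.
0x98C64F494D3D6BB1 = 11008573515400833969.

11008573515400833969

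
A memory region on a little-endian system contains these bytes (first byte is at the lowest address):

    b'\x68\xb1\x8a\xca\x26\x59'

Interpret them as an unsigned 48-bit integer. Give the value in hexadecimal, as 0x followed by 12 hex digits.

In little-endian order the low byte comes first in memory.
Reassemble most-significant byte first: 59 26 CA 8A B1 68 → 0x5926CA8AB168.

0x5926CA8AB168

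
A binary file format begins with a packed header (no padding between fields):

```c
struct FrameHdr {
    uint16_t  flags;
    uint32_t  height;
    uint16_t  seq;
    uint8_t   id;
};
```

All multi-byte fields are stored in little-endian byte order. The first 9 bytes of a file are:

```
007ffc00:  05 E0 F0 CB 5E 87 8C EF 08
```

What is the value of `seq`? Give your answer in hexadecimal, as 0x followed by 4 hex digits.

0xEF8C

`seq` follows `flags` (2 B), `height` (4 B), so it starts at offset 2 + 4 = 6 and occupies 2 bytes.
Bytes at offsets 6..7: 8C EF.
Little-endian stores the least-significant byte at the lowest address.
Reassemble most-significant byte first: EF 8C → 0xEF8C.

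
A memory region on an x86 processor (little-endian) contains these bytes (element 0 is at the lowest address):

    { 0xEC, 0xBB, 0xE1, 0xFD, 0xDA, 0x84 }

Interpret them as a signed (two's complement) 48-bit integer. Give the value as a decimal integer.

-135398879544340

Little-endian stores the least-significant byte at the lowest address.
Reassemble most-significant byte first: 84 DA FD E1 BB EC → 0x84DAFDE1BBEC.
Top bit is set, so as a signed 48-bit value this is 0x84DAFDE1BBEC − 2^48 = -135398879544340.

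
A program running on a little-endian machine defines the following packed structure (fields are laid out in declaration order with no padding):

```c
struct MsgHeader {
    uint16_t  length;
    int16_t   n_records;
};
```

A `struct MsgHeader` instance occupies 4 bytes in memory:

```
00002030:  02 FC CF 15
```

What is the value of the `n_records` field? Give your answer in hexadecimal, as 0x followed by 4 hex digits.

0x15CF

`n_records` follows `length` (2 bytes), so it starts at byte offset 2 and occupies 2 bytes.
Bytes at offsets 2..3: CF 15.
Little-endian stores the least-significant byte at the lowest address.
Reassemble most-significant byte first: 15 CF → 0x15CF.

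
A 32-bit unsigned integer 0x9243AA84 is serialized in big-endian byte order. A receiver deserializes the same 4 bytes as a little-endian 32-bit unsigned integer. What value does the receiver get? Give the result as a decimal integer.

Stored big-endian, the bytes at ascending addresses are 92 43 AA 84.
Read back as little-endian, the first byte is least significant, giving 0x84AA4392.
0x84AA4392 = 2225750930.

2225750930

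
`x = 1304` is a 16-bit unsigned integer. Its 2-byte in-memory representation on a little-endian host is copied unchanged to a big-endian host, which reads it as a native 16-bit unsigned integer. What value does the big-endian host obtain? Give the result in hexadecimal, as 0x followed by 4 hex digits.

1304 in 16-bit hexadecimal is 0x0518.
Stored little-endian, the bytes at ascending addresses are 18 05.
Read back as big-endian, the last byte is least significant, giving 0x1805.

0x1805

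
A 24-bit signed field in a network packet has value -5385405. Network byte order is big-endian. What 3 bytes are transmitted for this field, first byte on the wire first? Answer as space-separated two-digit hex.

Two's complement of -5385405 in 24 bits: 5385405 = 0x522CBD; invert → 0xADD342; add 1 → 0xADD343.
Split into bytes (most-significant first): AD D3 43.
Big-endian stores the most-significant byte at the lowest address.
So the memory order matches the most-significant-first order: AD D3 43.

AD D3 43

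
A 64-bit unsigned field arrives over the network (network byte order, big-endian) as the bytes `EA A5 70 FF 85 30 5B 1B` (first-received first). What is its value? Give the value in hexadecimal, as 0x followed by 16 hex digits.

In big-endian order the high byte comes first in memory.
The bytes are already most-significant first: 0xEAA570FF85305B1B.

0xEAA570FF85305B1B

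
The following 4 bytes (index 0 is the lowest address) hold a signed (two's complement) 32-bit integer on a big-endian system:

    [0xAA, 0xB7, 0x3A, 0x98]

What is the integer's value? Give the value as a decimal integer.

Big-endian: lowest address holds the most-significant byte.
The bytes are already most-significant first: 0xAAB73A98.
Top bit is set, so as a signed 32-bit value this is 0xAAB73A98 − 2^32 = -1430832488.

-1430832488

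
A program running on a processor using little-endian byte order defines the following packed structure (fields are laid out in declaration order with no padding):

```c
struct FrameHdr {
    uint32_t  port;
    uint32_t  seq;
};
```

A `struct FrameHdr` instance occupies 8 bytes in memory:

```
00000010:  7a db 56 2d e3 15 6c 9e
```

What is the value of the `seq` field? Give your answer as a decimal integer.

`seq` follows `port` (4 bytes), so it starts at byte offset 4 and occupies 4 bytes.
Bytes at offsets 4..7: E3 15 6C 9E.
Little-endian: lowest address holds the least-significant byte.
Reassemble most-significant byte first: 9E 6C 15 E3 → 0x9E6C15E3.
0x9E6C15E3 = 2657883619.

2657883619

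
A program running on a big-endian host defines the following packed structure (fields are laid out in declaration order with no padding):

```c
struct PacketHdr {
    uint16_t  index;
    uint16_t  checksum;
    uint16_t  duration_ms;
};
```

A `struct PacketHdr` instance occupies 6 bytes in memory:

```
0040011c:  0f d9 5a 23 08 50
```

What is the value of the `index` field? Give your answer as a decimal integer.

4057

`index` is the first field, at byte offset 0, occupying 2 bytes.
Bytes at offsets 0..1: 0F D9.
In big-endian order the high byte comes first in memory.
The bytes are already most-significant first: 0x0FD9.
0x0FD9 = 4057.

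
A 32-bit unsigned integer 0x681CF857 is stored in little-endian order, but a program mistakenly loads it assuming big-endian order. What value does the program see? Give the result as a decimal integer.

Stored little-endian, the bytes at ascending addresses are 57 F8 1C 68.
Read back as big-endian, the last byte is least significant, giving 0x57F81C68.
0x57F81C68 = 1475877992.

1475877992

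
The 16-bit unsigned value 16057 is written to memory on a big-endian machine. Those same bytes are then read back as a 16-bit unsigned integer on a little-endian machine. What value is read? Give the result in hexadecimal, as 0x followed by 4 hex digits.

0xB93E

16057 in 16-bit hexadecimal is 0x3EB9.
Stored big-endian, the bytes at ascending addresses are 3E B9.
Read back as little-endian, the first byte is least significant, giving 0xB93E.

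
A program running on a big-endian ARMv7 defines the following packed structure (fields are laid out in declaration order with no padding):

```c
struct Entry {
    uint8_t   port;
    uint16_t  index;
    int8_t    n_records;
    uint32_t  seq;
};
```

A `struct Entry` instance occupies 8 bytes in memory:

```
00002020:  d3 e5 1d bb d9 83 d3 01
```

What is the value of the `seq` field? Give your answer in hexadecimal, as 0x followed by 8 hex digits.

0xD983D301

`seq` follows `port` (1 B), `index` (2 B), `n_records` (1 B), so it starts at offset 1 + 2 + 1 = 4 and occupies 4 bytes.
Bytes at offsets 4..7: D9 83 D3 01.
In big-endian order the high byte comes first in memory.
The bytes are already most-significant first: 0xD983D301.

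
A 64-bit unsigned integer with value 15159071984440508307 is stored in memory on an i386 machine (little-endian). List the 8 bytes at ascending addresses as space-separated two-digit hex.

15159071984440508307 in hexadecimal, padded to 64 bits, is 0xD25FD7A75526FF93.
Split into bytes (most-significant first): D2 5F D7 A7 55 26 FF 93.
Little-endian: lowest address holds the least-significant byte.
So at ascending addresses the bytes are 93 FF 26 55 A7 D7 5F D2.

93 FF 26 55 A7 D7 5F D2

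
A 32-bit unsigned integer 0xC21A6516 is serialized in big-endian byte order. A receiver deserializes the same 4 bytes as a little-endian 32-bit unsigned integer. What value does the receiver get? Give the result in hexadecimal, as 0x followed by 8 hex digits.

0x16651AC2

Stored big-endian, the bytes at ascending addresses are C2 1A 65 16.
Read back as little-endian, the first byte is least significant, giving 0x16651AC2.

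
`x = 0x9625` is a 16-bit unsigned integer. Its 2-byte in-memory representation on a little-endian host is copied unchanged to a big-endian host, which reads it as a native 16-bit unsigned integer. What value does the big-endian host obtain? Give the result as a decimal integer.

Stored little-endian, the bytes at ascending addresses are 25 96.
Read back as big-endian, the last byte is least significant, giving 0x2596.
0x2596 = 9622.

9622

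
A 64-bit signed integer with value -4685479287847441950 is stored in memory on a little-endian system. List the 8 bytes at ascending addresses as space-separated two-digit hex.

Two's complement of -4685479287847441950 in 64 bits: 4685479287847441950 = 0x41062A966A98D61E; invert → 0xBEF9D569956729E1; add 1 → 0xBEF9D569956729E2.
Split into bytes (most-significant first): BE F9 D5 69 95 67 29 E2.
Little-endian: lowest address holds the least-significant byte.
So at ascending addresses the bytes are E2 29 67 95 69 D5 F9 BE.

E2 29 67 95 69 D5 F9 BE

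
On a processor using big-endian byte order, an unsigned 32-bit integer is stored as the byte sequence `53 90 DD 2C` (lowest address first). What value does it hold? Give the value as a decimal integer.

1402002732

Big-endian: lowest address holds the most-significant byte.
The bytes are already most-significant first: 0x5390DD2C.
0x5390DD2C = 1402002732.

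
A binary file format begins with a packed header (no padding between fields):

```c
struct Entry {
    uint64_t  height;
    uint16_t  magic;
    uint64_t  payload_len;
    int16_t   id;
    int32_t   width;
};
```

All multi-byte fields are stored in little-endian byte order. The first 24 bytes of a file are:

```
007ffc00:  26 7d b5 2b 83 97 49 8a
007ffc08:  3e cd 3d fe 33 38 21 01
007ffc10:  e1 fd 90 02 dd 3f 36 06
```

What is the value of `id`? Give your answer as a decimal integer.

`id` follows `height` (8 B), `magic` (2 B), `payload_len` (8 B), so it starts at offset 8 + 2 + 8 = 18 and occupies 2 bytes.
Bytes at offsets 18..19: 90 02.
Little-endian stores the least-significant byte at the lowest address.
Reassemble most-significant byte first: 02 90 → 0x0290.
0x0290 = 656.

656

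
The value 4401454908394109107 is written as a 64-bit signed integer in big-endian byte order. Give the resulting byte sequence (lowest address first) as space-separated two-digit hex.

4401454908394109107 in hexadecimal, padded to 64 bits, is 0x3D151BEB55BAF8B3.
Split into bytes (most-significant first): 3D 15 1B EB 55 BA F8 B3.
Big-endian: lowest address holds the most-significant byte.
So the memory order matches the most-significant-first order: 3D 15 1B EB 55 BA F8 B3.

3D 15 1B EB 55 BA F8 B3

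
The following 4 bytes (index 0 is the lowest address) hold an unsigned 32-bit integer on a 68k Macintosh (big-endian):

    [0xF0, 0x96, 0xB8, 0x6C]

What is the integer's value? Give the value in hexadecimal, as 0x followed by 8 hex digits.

Big-endian: lowest address holds the most-significant byte.
The bytes are already most-significant first: 0xF096B86C.

0xF096B86C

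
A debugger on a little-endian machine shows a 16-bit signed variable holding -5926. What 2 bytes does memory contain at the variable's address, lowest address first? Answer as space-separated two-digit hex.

Two's complement of -5926 in 16 bits: 5926 = 0x1726; invert → 0xE8D9; add 1 → 0xE8DA.
Split into bytes (most-significant first): E8 DA.
In little-endian order the low byte comes first in memory.
So at ascending addresses the bytes are DA E8.

DA E8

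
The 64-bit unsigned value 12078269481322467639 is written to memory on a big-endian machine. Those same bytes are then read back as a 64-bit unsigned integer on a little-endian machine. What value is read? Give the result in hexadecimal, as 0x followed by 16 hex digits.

12078269481322467639 in 64-bit hexadecimal is 0xA79EA2198FAAD137.
Stored big-endian, the bytes at ascending addresses are A7 9E A2 19 8F AA D1 37.
Read back as little-endian, the first byte is least significant, giving 0x37D1AA8F19A29EA7.

0x37D1AA8F19A29EA7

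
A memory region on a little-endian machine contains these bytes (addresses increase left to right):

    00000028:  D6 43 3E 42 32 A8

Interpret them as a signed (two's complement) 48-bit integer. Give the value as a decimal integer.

In little-endian order the low byte comes first in memory.
Reassemble most-significant byte first: A8 32 42 3E 43 D6 → 0xA832423E43D6.
Top bit is set, so as a signed 48-bit value this is 0xA832423E43D6 − 2^48 = -96541163502634.

-96541163502634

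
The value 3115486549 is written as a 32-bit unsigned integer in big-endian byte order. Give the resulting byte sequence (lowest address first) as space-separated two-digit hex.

3115486549 in hexadecimal, padded to 32 bits, is 0xB9B28D55.
Split into bytes (most-significant first): B9 B2 8D 55.
Big-endian: lowest address holds the most-significant byte.
So the memory order matches the most-significant-first order: B9 B2 8D 55.

B9 B2 8D 55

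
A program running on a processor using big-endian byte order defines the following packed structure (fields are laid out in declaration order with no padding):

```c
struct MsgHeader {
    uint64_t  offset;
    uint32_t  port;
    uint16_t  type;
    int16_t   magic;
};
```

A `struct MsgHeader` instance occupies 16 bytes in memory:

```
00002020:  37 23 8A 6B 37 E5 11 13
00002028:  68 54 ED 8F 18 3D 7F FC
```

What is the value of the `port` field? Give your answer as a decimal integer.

1750396303

`port` follows `offset` (8 bytes), so it starts at byte offset 8 and occupies 4 bytes.
Bytes at offsets 8..11: 68 54 ED 8F.
Big-endian: lowest address holds the most-significant byte.
The bytes are already most-significant first: 0x6854ED8F.
0x6854ED8F = 1750396303.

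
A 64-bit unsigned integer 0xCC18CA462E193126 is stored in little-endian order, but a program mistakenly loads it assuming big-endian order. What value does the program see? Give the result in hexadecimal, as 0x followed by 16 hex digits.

0x2631192E46CA18CC

Stored little-endian, the bytes at ascending addresses are 26 31 19 2E 46 CA 18 CC.
Read back as big-endian, the last byte is least significant, giving 0x2631192E46CA18CC.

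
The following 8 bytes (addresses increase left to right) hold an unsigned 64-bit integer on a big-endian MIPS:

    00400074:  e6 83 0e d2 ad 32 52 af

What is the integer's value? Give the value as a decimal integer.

16610136148684198575

Big-endian: lowest address holds the most-significant byte.
The bytes are already most-significant first: 0xE6830ED2AD3252AF.
0xE6830ED2AD3252AF = 16610136148684198575.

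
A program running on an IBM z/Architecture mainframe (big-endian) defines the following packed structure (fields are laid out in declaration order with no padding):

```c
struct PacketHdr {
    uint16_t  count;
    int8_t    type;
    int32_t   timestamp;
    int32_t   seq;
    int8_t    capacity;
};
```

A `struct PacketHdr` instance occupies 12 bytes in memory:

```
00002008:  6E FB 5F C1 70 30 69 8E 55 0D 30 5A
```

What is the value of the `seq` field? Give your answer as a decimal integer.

-1907028688

`seq` follows `count` (2 B), `type` (1 B), `timestamp` (4 B), so it starts at offset 2 + 1 + 4 = 7 and occupies 4 bytes.
Bytes at offsets 7..10: 8E 55 0D 30.
In big-endian order the high byte comes first in memory.
The bytes are already most-significant first: 0x8E550D30.
Top bit is set, so as a signed 32-bit value this is 0x8E550D30 − 2^32 = -1907028688.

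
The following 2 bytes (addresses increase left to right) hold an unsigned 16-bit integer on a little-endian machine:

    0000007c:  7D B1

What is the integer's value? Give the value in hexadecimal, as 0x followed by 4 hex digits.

Little-endian stores the least-significant byte at the lowest address.
Reassemble most-significant byte first: B1 7D → 0xB17D.

0xB17D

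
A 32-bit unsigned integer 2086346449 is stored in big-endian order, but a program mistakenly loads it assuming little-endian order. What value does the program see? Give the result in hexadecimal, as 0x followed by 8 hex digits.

2086346449 in 32-bit hexadecimal is 0x7C5B1ED1.
Stored big-endian, the bytes at ascending addresses are 7C 5B 1E D1.
Read back as little-endian, the first byte is least significant, giving 0xD11E5B7C.

0xD11E5B7C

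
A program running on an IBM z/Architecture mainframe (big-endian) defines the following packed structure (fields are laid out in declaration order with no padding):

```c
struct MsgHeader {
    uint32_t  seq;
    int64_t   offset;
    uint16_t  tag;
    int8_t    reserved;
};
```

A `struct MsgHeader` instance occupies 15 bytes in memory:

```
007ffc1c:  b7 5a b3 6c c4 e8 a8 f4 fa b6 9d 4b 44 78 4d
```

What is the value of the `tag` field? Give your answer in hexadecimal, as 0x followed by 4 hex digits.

`tag` follows `seq` (4 B), `offset` (8 B), so it starts at offset 4 + 8 = 12 and occupies 2 bytes.
Bytes at offsets 12..13: 44 78.
Big-endian stores the most-significant byte at the lowest address.
The bytes are already most-significant first: 0x4478.

0x4478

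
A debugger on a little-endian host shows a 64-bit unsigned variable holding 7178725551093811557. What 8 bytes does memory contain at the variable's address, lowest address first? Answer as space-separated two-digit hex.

7178725551093811557 in hexadecimal, padded to 64 bits, is 0x639FF4DAACF78965.
Split into bytes (most-significant first): 63 9F F4 DA AC F7 89 65.
Little-endian: lowest address holds the least-significant byte.
So at ascending addresses the bytes are 65 89 F7 AC DA F4 9F 63.

65 89 F7 AC DA F4 9F 63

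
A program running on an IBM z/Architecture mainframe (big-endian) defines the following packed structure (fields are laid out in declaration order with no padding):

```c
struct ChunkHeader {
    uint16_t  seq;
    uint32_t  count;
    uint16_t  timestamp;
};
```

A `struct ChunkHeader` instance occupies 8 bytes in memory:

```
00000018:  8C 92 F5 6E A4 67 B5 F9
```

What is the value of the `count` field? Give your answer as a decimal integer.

4117668967

`count` follows `seq` (2 bytes), so it starts at byte offset 2 and occupies 4 bytes.
Bytes at offsets 2..5: F5 6E A4 67.
Big-endian stores the most-significant byte at the lowest address.
The bytes are already most-significant first: 0xF56EA467.
0xF56EA467 = 4117668967.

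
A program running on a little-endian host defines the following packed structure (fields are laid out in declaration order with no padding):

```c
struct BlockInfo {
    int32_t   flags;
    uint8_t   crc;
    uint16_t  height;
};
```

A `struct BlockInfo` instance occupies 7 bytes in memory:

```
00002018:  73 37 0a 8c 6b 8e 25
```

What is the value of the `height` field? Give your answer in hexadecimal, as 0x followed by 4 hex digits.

0x258E

`height` follows `flags` (4 B), `crc` (1 B), so it starts at offset 4 + 1 = 5 and occupies 2 bytes.
Bytes at offsets 5..6: 8E 25.
In little-endian order the low byte comes first in memory.
Reassemble most-significant byte first: 25 8E → 0x258E.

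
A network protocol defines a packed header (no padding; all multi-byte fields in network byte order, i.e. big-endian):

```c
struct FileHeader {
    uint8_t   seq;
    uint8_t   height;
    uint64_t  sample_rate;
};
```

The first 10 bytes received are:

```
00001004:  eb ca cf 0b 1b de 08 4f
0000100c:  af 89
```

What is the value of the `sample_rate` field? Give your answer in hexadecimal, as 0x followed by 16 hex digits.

`sample_rate` follows `seq` (1 B), `height` (1 B), so it starts at offset 1 + 1 = 2 and occupies 8 bytes.
Bytes at offsets 2..9: CF 0B 1B DE 08 4F AF 89.
Big-endian stores the most-significant byte at the lowest address.
The bytes are already most-significant first: 0xCF0B1BDE084FAF89.

0xCF0B1BDE084FAF89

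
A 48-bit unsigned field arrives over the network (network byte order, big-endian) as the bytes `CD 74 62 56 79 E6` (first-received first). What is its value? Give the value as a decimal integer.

225899749734886

In big-endian order the high byte comes first in memory.
The bytes are already most-significant first: 0xCD74625679E6.
0xCD74625679E6 = 225899749734886.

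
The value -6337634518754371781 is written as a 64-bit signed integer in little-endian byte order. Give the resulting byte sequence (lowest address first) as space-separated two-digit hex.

3B 57 64 C1 FB 32 0C A8

Two's complement of -6337634518754371781 in 64 bits: 6337634518754371781 = 0x57F3CD043E9BA8C5; invert → 0xA80C32FBC164573A; add 1 → 0xA80C32FBC164573B.
Split into bytes (most-significant first): A8 0C 32 FB C1 64 57 3B.
Little-endian: lowest address holds the least-significant byte.
So at ascending addresses the bytes are 3B 57 64 C1 FB 32 0C A8.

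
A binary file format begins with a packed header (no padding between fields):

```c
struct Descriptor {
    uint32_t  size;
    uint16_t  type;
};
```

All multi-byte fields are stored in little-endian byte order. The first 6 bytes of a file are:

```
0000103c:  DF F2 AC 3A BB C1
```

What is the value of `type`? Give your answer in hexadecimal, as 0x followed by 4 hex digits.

`type` follows `size` (4 bytes), so it starts at byte offset 4 and occupies 2 bytes.
Bytes at offsets 4..5: BB C1.
In little-endian order the low byte comes first in memory.
Reassemble most-significant byte first: C1 BB → 0xC1BB.

0xC1BB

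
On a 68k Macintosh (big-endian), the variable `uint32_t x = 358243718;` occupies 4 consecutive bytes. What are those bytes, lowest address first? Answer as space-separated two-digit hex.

358243718 in hexadecimal, padded to 32 bits, is 0x155A5D86.
Split into bytes (most-significant first): 15 5A 5D 86.
Big-endian: lowest address holds the most-significant byte.
So the memory order matches the most-significant-first order: 15 5A 5D 86.

15 5A 5D 86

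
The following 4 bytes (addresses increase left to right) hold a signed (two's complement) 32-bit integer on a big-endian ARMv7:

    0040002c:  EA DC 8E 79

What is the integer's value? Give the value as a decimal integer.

-354644359

Big-endian: lowest address holds the most-significant byte.
The bytes are already most-significant first: 0xEADC8E79.
Top bit is set, so as a signed 32-bit value this is 0xEADC8E79 − 2^32 = -354644359.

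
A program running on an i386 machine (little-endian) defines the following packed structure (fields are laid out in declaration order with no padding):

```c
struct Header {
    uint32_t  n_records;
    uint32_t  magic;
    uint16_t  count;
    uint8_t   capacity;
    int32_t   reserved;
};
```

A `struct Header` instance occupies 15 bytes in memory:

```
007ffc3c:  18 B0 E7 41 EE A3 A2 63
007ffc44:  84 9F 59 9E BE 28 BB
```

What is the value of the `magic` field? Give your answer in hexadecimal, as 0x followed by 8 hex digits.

0x63A2A3EE

`magic` follows `n_records` (4 bytes), so it starts at byte offset 4 and occupies 4 bytes.
Bytes at offsets 4..7: EE A3 A2 63.
Little-endian stores the least-significant byte at the lowest address.
Reassemble most-significant byte first: 63 A2 A3 EE → 0x63A2A3EE.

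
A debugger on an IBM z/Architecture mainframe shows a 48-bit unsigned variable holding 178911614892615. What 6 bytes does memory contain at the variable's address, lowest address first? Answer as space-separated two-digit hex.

178911614892615 in hexadecimal, padded to 48 bits, is 0xA2B81B407A47.
Split into bytes (most-significant first): A2 B8 1B 40 7A 47.
Big-endian stores the most-significant byte at the lowest address.
So the memory order matches the most-significant-first order: A2 B8 1B 40 7A 47.

A2 B8 1B 40 7A 47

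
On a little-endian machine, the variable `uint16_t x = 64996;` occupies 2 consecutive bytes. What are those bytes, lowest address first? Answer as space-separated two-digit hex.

E4 FD

64996 in hexadecimal, padded to 16 bits, is 0xFDE4.
Split into bytes (most-significant first): FD E4.
In little-endian order the low byte comes first in memory.
So at ascending addresses the bytes are E4 FD.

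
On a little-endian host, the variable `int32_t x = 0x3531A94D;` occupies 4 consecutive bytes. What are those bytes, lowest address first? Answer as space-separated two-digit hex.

4D A9 31 35

Split into bytes (most-significant first): 35 31 A9 4D.
Little-endian stores the least-significant byte at the lowest address.
So at ascending addresses the bytes are 4D A9 31 35.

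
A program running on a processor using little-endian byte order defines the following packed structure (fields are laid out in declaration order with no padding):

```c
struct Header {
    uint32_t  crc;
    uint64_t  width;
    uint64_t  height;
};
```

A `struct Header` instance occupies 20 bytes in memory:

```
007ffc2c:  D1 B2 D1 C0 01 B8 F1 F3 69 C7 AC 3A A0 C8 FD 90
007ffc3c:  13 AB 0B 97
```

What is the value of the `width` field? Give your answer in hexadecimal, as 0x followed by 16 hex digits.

`width` follows `crc` (4 bytes), so it starts at byte offset 4 and occupies 8 bytes.
Bytes at offsets 4..11: 01 B8 F1 F3 69 C7 AC 3A.
Little-endian stores the least-significant byte at the lowest address.
Reassemble most-significant byte first: 3A AC C7 69 F3 F1 B8 01 → 0x3AACC769F3F1B801.

0x3AACC769F3F1B801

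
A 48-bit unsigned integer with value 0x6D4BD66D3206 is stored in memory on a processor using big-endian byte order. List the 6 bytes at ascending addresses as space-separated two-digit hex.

Split into bytes (most-significant first): 6D 4B D6 6D 32 06.
Big-endian: lowest address holds the most-significant byte.
So the memory order matches the most-significant-first order: 6D 4B D6 6D 32 06.

6D 4B D6 6D 32 06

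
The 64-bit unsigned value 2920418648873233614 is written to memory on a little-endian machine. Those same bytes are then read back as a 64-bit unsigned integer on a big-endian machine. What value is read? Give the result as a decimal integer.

2920418648873233614 in 64-bit hexadecimal is 0x28876949C183ECCE.
Stored little-endian, the bytes at ascending addresses are CE EC 83 C1 49 69 87 28.
Read back as big-endian, the last byte is least significant, giving 0xCEEC83C149698728.
0xCEEC83C149698728 = 14910437332500449064.

14910437332500449064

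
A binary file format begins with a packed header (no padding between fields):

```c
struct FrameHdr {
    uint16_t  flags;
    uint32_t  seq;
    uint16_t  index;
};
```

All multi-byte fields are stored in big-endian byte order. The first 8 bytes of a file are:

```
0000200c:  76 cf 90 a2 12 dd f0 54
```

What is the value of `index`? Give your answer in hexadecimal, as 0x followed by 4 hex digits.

0xF054

`index` follows `flags` (2 B), `seq` (4 B), so it starts at offset 2 + 4 = 6 and occupies 2 bytes.
Bytes at offsets 6..7: F0 54.
Big-endian stores the most-significant byte at the lowest address.
The bytes are already most-significant first: 0xF054.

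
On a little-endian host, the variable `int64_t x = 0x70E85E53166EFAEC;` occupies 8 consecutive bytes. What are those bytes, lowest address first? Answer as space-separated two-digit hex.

EC FA 6E 16 53 5E E8 70

Split into bytes (most-significant first): 70 E8 5E 53 16 6E FA EC.
In little-endian order the low byte comes first in memory.
So at ascending addresses the bytes are EC FA 6E 16 53 5E E8 70.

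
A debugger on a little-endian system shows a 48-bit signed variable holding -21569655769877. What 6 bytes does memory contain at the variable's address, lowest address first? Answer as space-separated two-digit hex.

Two's complement of -21569655769877 in 48 bits: 21569655769877 = 0x139E13AB8B15; invert → 0xEC61EC5474EA; add 1 → 0xEC61EC5474EB.
Split into bytes (most-significant first): EC 61 EC 54 74 EB.
Little-endian: lowest address holds the least-significant byte.
So at ascending addresses the bytes are EB 74 54 EC 61 EC.

EB 74 54 EC 61 EC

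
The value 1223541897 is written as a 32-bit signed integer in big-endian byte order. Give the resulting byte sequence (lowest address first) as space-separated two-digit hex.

1223541897 in hexadecimal, padded to 32 bits, is 0x48EDC489.
Split into bytes (most-significant first): 48 ED C4 89.
Big-endian stores the most-significant byte at the lowest address.
So the memory order matches the most-significant-first order: 48 ED C4 89.

48 ED C4 89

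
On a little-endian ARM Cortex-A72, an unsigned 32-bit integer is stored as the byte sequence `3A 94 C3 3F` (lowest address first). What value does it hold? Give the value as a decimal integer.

Little-endian stores the least-significant byte at the lowest address.
Reassemble most-significant byte first: 3F C3 94 3A → 0x3FC3943A.
0x3FC3943A = 1069782074.

1069782074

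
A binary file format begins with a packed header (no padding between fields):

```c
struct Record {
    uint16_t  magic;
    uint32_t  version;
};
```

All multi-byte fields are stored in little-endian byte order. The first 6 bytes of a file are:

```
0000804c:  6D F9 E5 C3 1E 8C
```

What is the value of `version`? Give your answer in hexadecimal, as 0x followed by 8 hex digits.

0x8C1EC3E5

`version` follows `magic` (2 bytes), so it starts at byte offset 2 and occupies 4 bytes.
Bytes at offsets 2..5: E5 C3 1E 8C.
Little-endian: lowest address holds the least-significant byte.
Reassemble most-significant byte first: 8C 1E C3 E5 → 0x8C1EC3E5.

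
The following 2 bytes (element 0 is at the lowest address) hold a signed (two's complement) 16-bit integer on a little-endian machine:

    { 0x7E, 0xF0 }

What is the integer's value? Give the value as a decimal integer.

-3970

Little-endian: lowest address holds the least-significant byte.
Reassemble most-significant byte first: F0 7E → 0xF07E.
Top bit is set, so as a signed 16-bit value this is 0xF07E − 2^16 = -3970.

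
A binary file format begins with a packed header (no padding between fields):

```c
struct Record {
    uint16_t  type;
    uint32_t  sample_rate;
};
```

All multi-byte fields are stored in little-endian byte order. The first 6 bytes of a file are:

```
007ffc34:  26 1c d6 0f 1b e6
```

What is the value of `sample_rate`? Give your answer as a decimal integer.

3860533206

`sample_rate` follows `type` (2 bytes), so it starts at byte offset 2 and occupies 4 bytes.
Bytes at offsets 2..5: D6 0F 1B E6.
Little-endian stores the least-significant byte at the lowest address.
Reassemble most-significant byte first: E6 1B 0F D6 → 0xE61B0FD6.
0xE61B0FD6 = 3860533206.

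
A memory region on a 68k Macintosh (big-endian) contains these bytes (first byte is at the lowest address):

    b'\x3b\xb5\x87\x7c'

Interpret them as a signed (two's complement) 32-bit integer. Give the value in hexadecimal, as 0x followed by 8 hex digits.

Big-endian: lowest address holds the most-significant byte.
The bytes are already most-significant first: 0x3BB5877C.

0x3BB5877C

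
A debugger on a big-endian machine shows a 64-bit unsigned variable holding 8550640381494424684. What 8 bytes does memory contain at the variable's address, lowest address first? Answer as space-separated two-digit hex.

8550640381494424684 in hexadecimal, padded to 64 bits, is 0x76A9FA1FAD15F46C.
Split into bytes (most-significant first): 76 A9 FA 1F AD 15 F4 6C.
Big-endian stores the most-significant byte at the lowest address.
So the memory order matches the most-significant-first order: 76 A9 FA 1F AD 15 F4 6C.

76 A9 FA 1F AD 15 F4 6C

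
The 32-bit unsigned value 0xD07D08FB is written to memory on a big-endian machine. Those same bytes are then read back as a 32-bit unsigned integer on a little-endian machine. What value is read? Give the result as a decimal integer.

4211637712

Stored big-endian, the bytes at ascending addresses are D0 7D 08 FB.
Read back as little-endian, the first byte is least significant, giving 0xFB087DD0.
0xFB087DD0 = 4211637712.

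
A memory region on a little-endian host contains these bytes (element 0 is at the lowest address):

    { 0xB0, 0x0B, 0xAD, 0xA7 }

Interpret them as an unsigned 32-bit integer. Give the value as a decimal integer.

Little-endian: lowest address holds the least-significant byte.
Reassemble most-significant byte first: A7 AD 0B B0 → 0xA7AD0BB0.
0xA7AD0BB0 = 2813135792.

2813135792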